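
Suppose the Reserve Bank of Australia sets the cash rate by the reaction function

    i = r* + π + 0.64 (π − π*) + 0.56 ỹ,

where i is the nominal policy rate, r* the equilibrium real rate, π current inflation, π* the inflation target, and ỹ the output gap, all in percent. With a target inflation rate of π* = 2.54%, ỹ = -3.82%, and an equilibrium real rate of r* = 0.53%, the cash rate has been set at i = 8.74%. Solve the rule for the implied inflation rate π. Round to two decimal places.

Collecting π: i = r* + (1 + 0.64) π − 0.64 π* + 0.56 ỹ
1.64 π = 8.74 − 0.53 + 0.64 × 2.54 − 0.56 × (-3.82) = 11.9748
π = 11.9748 / 1.64 = 7.30

7.30%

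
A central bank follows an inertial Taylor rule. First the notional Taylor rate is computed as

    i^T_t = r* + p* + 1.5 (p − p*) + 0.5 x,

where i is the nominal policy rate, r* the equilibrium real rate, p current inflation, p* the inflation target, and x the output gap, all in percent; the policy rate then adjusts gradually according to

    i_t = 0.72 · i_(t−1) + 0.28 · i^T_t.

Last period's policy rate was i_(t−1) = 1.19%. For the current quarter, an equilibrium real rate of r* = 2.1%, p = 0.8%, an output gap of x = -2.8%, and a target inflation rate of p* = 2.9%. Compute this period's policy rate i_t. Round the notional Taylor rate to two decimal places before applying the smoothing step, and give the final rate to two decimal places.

i^T_t = 2.1 + 2.9 + 1.5 × (0.8 − 2.9) + 0.5 × (-2.8)
   = 2.1 + 2.9 − 3.15 − 1.4 = 0.45
i_t = 0.72 × 1.19 + 0.28 × 0.45 = 0.8568 + 0.126 = 0.98

0.98%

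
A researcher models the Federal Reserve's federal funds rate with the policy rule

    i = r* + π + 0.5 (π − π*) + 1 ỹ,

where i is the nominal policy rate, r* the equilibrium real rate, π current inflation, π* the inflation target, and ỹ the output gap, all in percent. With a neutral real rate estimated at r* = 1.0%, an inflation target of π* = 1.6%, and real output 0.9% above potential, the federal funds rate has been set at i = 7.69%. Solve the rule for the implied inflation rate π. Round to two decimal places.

4.39%

Output 0.9% above potential → ỹ = 0.9.
Collecting π: i = r* + (1 + 0.5) π − 0.5 π* + 1 ỹ
1.5 π = 7.69 − 1.0 + 0.5 × 1.6 − 1 × 0.9 = 6.59
π = 6.59 / 1.5 = 4.39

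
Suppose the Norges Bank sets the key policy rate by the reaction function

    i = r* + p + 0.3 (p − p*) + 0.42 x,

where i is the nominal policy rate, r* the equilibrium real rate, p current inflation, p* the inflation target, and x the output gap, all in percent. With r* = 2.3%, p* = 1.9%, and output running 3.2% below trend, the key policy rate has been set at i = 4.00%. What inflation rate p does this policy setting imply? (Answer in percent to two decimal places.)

Output 3.2% below potential → x = -3.2.
Collecting p: i = r* + (1 + 0.3) p − 0.3 p* + 0.42 x
1.3 p = 4.00 − 2.3 + 0.3 × 1.9 − 0.42 × (-3.2) = 3.614
p = 3.614 / 1.3 = 2.78

2.78%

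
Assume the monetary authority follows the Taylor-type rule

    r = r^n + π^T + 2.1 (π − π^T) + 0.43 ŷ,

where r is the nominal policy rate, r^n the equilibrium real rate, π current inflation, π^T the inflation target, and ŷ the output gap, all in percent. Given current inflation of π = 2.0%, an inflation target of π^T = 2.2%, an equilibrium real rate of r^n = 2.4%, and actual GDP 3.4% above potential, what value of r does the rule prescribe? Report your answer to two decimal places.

5.64%

Output 3.4% above potential → ŷ = 3.4.
r = 2.4 + 2.2 + 2.1 × (2.0 − 2.2) + 0.43 × 3.4
   = 2.4 + 2.2 − 0.42 + 1.462 = 5.64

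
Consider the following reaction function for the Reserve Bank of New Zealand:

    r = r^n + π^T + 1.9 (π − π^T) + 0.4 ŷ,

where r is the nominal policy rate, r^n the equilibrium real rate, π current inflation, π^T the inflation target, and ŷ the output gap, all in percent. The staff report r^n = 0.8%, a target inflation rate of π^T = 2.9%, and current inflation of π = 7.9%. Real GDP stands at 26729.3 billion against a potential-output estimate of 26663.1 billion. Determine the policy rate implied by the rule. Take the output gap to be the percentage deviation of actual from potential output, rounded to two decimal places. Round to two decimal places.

13.30%

Output gap = 100 × (26729.3 − 26663.1) / 26663.1 = 0.25%.
r = 0.80 + 2.90 + 1.9 × (7.90 − 2.90) + 0.4 × 0.25
   = 0.80 + 2.9 + 9.5 + 0.1 = 13.30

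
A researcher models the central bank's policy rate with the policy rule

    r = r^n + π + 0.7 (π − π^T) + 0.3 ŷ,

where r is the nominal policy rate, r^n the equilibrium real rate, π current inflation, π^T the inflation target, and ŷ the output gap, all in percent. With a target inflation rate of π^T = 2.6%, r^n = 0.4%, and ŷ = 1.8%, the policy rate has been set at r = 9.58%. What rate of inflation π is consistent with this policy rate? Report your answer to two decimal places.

Collecting π: r = r^n + (1 + 0.7) π − 0.7 π^T + 0.3 ŷ
1.7 π = 9.58 − 0.4 + 0.7 × 2.6 − 0.3 × 1.8 = 10.46
π = 10.46 / 1.7 = 6.15

6.15%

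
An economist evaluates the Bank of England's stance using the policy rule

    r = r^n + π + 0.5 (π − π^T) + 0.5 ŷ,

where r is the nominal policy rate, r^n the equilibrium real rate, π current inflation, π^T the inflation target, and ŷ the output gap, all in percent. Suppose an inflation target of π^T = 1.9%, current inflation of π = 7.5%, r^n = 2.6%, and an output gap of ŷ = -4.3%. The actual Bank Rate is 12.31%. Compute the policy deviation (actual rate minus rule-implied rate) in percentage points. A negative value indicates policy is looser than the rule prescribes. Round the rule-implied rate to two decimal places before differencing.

r = 2.6 + 7.5 + 0.5 × (7.5 − 1.9) + 0.5 × (-4.3)
   = 2.6 + 7.5 + 2.8 − 2.15 = 10.75
Deviation = 12.31 − 10.75 = 1.56 pp.

1.56 pp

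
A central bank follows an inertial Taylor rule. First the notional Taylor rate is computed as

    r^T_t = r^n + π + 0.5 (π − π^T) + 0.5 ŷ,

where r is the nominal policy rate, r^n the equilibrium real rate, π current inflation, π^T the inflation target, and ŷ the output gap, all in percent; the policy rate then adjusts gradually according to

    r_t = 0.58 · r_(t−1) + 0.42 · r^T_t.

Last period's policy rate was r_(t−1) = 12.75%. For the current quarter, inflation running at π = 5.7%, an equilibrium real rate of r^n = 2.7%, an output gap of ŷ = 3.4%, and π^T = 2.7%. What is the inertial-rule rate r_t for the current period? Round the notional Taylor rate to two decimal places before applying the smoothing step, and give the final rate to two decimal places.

12.27%

r^T_t = 2.7 + 5.7 + 0.5 × (5.7 − 2.7) + 0.5 × 3.4
   = 2.7 + 5.7 + 1.5 + 1.7 = 11.60
r_t = 0.58 × 12.75 + 0.42 × 11.60 = 7.395 + 4.872 = 12.27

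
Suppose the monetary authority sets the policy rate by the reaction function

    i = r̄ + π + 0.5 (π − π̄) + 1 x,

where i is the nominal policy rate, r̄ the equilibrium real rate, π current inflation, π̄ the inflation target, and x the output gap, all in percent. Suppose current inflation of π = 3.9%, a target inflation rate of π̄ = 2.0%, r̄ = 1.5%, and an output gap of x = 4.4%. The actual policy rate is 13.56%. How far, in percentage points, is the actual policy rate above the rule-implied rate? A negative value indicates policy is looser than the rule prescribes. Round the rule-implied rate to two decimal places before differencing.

2.81 pp

i = 1.5 + 3.9 + 0.5 × (3.9 − 2.0) + 1 × 4.4
   = 1.5 + 3.9 + 0.95 + 4.4 = 10.75
Deviation = 13.56 − 10.75 = 2.81 pp.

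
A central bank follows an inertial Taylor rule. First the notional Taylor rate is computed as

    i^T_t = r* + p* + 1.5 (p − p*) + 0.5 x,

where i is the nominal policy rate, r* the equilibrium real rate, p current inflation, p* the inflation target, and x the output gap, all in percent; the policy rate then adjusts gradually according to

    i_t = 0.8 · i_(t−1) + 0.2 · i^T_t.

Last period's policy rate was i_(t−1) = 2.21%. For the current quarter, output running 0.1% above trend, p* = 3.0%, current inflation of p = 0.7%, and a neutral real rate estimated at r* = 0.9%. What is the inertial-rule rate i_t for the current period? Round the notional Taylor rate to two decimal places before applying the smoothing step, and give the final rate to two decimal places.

1.87%

Output 0.1% above potential → x = 0.1.
i^T_t = 0.9 + 3.0 + 1.5 × (0.7 − 3.0) + 0.5 × 0.1
   = 0.9 + 3 − 3.45 + 0.05 = 0.50
i_t = 0.8 × 2.21 + 0.2 × 0.50 = 1.768 + 0.1 = 1.87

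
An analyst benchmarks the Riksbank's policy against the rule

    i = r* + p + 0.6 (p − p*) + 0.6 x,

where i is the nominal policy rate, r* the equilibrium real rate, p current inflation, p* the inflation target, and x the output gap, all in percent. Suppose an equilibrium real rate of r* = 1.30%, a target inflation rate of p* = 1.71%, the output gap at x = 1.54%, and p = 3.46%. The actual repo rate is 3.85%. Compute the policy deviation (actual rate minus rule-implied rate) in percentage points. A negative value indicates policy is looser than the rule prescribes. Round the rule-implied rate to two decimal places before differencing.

-2.88 pp

i = 1.30 + 3.46 + 0.6 × (3.46 − 1.71) + 0.6 × 1.54
   = 1.30 + 3.46 + 1.05 + 0.924 = 6.73
Deviation = 3.85 − 6.73 = -2.88 pp.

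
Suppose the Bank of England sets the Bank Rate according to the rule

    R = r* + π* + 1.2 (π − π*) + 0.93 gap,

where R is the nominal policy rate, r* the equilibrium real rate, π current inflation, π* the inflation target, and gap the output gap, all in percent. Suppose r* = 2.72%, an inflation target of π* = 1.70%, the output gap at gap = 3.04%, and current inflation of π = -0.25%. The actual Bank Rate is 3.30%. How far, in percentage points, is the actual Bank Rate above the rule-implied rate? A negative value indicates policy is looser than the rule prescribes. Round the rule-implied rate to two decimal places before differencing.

-1.61 pp

R = 2.72 + 1.70 + 1.2 × (-0.25 − 1.70) + 0.93 × 3.04
   = 2.72 + 1.7 − 2.34 + 2.8272 = 4.91
Deviation = 3.30 − 4.91 = -1.61 pp.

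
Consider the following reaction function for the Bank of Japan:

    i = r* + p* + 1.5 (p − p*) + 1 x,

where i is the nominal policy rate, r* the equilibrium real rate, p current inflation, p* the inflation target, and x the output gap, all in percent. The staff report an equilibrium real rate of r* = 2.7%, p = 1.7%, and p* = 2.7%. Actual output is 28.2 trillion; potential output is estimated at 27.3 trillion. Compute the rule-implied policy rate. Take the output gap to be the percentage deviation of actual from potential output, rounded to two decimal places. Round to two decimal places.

Output gap = 100 × (28.2 − 27.3) / 27.3 = 3.30%.
i = 2.70 + 2.70 + 1.5 × (1.70 − 2.70) + 1 × 3.30
   = 2.70 + 2.7 − 1.5 + 3.3 = 7.20

7.20%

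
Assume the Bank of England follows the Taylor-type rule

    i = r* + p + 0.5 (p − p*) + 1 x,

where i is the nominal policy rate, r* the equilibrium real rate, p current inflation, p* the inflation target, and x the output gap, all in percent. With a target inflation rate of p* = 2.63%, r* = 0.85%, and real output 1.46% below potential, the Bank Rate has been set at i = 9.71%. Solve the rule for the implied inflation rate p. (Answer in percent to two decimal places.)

Output 1.46% below potential → x = -1.46.
Collecting p: i = r* + (1 + 0.5) p − 0.5 p* + 1 x
1.5 p = 9.71 − 0.85 + 0.5 × 2.63 − 1 × (-1.46) = 11.635
p = 11.635 / 1.5 = 7.76

7.76%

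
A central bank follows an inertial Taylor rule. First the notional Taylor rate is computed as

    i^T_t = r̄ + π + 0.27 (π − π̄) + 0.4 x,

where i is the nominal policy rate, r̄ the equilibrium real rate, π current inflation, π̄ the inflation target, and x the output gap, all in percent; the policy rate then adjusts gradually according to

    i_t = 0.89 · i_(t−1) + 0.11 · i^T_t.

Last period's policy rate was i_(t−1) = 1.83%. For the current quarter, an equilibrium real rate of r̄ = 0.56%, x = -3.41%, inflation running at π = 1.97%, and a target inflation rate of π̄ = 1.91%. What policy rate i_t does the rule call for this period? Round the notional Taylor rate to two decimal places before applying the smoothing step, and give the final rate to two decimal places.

i^T_t = 0.56 + 1.97 + 0.27 × (1.97 − 1.91) + 0.4 × (-3.41)
   = 0.56 + 1.97 + 0.0162 − 1.364 = 1.18
i_t = 0.89 × 1.83 + 0.11 × 1.18 = 1.6287 + 0.1298 = 1.76

1.76%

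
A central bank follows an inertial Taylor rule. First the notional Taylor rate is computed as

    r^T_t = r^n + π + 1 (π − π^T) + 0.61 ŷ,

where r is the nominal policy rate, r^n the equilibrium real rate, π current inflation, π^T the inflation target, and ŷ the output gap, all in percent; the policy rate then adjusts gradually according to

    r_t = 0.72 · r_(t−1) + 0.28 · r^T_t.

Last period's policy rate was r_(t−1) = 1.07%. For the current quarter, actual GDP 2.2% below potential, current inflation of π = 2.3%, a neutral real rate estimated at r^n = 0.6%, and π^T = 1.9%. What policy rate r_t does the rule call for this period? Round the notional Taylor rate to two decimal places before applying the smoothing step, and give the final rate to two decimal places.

1.32%

Output 2.2% below potential → ŷ = -2.2.
r^T_t = 0.6 + 2.3 + 1 × (2.3 − 1.9) + 0.61 × (-2.2)
   = 0.6 + 2.3 + 0.4 − 1.342 = 1.96
r_t = 0.72 × 1.07 + 0.28 × 1.96 = 0.7704 + 0.5488 = 1.32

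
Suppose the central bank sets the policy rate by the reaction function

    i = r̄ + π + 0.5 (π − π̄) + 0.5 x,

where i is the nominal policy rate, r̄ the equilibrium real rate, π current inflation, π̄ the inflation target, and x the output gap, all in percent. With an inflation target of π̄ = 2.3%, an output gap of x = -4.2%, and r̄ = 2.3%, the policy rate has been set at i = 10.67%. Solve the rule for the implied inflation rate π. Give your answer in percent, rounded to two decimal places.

Collecting π: i = r̄ + (1 + 0.5) π − 0.5 π̄ + 0.5 x
1.5 π = 10.67 − 2.3 + 0.5 × 2.3 − 0.5 × (-4.2) = 11.62
π = 11.62 / 1.5 = 7.75

7.75%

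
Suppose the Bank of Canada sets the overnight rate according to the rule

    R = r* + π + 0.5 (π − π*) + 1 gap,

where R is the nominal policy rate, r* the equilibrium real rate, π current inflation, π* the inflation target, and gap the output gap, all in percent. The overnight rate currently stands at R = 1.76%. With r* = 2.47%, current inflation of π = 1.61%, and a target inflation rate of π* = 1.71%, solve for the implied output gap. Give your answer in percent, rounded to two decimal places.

1 gap = 1.76 − 2.47 − 1.61 − 0.5 × (1.61 − 1.71) = -2.27
gap = -2.27 / 1 = -2.27

-2.27%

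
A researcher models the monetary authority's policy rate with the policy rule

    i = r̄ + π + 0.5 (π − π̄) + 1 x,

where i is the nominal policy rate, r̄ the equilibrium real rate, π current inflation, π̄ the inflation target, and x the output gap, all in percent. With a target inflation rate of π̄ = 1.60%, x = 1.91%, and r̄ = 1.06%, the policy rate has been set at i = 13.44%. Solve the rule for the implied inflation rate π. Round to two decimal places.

Collecting π: i = r̄ + (1 + 0.5) π − 0.5 π̄ + 1 x
1.5 π = 13.44 − 1.06 + 0.5 × 1.60 − 1 × 1.91 = 11.27
π = 11.27 / 1.5 = 7.51

7.51%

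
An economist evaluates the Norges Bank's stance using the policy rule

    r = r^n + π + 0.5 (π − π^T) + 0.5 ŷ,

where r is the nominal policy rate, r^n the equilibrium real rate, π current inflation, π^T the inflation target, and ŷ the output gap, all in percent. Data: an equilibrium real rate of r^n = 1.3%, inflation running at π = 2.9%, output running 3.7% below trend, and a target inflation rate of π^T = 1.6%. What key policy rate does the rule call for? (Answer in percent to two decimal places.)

3.00%

Output 3.7% below potential → ŷ = -3.7.
r = 1.3 + 2.9 + 0.5 × (2.9 − 1.6) + 0.5 × (-3.7)
   = 1.3 + 2.9 + 0.65 − 1.85 = 3.00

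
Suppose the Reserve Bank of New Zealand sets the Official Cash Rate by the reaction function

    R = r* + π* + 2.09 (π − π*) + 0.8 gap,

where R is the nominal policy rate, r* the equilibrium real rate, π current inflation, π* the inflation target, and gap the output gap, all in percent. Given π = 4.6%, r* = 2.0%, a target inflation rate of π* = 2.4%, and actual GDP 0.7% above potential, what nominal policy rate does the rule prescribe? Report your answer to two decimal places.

Output 0.7% above potential → gap = 0.7.
R = 2.0 + 2.4 + 2.09 × (4.6 − 2.4) + 0.8 × 0.7
   = 2.0 + 2.4 + 4.598 + 0.56 = 9.56

9.56%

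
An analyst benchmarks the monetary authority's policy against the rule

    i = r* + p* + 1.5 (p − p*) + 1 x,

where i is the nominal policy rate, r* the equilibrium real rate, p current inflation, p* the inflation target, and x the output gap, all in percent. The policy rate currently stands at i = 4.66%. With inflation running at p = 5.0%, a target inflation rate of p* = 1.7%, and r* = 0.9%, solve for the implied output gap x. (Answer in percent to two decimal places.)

1 x = 4.66 − 0.9 − 1.7 − 1.5 × (5.0 − 1.7) = -2.89
x = -2.89 / 1 = -2.89

-2.89%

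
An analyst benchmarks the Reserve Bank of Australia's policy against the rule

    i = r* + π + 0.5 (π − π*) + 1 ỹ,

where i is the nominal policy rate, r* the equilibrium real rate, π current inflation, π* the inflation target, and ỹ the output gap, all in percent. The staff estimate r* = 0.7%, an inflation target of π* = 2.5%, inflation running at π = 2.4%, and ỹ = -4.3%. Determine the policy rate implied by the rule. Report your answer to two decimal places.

i = 0.7 + 2.4 + 0.5 × (2.4 − 2.5) + 1 × (-4.3)
   = 0.7 + 2.4 − 0.05 − 4.3 = -1.25

-1.25%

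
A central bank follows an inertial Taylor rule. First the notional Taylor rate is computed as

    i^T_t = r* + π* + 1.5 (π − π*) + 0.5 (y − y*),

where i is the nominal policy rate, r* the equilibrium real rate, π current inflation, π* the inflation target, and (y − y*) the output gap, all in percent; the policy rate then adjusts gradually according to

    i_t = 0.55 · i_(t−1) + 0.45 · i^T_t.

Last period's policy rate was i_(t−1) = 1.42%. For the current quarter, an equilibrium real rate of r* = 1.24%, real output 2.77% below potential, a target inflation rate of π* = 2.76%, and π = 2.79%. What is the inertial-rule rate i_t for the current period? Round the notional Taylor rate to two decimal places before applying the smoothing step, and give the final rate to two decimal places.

Output 2.77% below potential → (y − y*) = -2.77.
i^T_t = 1.24 + 2.76 + 1.5 × (2.79 − 2.76) + 0.5 × (-2.77)
   = 1.24 + 2.76 + 0.045 − 1.385 = 2.66
i_t = 0.55 × 1.42 + 0.45 × 2.66 = 0.781 + 1.197 = 1.98

1.98%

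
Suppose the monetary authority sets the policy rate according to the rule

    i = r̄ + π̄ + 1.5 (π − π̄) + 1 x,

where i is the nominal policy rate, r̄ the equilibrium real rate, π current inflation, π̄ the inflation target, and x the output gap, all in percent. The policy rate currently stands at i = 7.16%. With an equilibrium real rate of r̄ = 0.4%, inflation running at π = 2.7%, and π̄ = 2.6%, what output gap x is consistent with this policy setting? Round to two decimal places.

4.01%

1 x = 7.16 − 0.4 − 2.6 − 1.5 × (2.7 − 2.6) = 4.01
x = 4.01 / 1 = 4.01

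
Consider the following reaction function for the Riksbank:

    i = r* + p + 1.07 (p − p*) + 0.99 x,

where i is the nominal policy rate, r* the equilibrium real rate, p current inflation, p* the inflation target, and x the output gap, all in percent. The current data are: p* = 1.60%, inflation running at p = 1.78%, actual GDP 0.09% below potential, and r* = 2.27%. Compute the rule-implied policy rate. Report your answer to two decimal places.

Output 0.09% below potential → x = -0.09.
i = 2.27 + 1.78 + 1.07 × (1.78 − 1.60) + 0.99 × (-0.09)
   = 2.27 + 1.78 + 0.1926 − 0.0891 = 4.15

4.15%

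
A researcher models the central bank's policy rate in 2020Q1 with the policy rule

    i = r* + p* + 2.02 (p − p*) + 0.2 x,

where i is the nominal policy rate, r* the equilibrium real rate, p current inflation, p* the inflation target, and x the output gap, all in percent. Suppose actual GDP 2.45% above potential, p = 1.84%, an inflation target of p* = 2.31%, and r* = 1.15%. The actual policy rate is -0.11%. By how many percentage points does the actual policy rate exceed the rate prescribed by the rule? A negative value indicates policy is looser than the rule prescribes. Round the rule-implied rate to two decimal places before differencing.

Output 2.45% above potential → x = 2.45.
i = 1.15 + 2.31 + 2.02 × (1.84 − 2.31) + 0.2 × 2.45
   = 1.15 + 2.31 − 0.9494 + 0.49 = 3.00
Deviation = -0.11 − 3.00 = -3.11 pp.

-3.11 pp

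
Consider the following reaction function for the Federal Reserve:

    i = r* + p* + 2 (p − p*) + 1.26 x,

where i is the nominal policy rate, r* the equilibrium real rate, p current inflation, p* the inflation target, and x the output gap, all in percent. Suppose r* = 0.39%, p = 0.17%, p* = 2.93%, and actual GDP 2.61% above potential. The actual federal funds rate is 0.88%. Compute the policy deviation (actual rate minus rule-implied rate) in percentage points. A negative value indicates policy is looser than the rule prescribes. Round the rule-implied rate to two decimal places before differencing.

-0.21 pp

Output 2.61% above potential → x = 2.61.
i = 0.39 + 2.93 + 2 × (0.17 − 2.93) + 1.26 × 2.61
   = 0.39 + 2.93 − 5.52 + 3.2886 = 1.09
Deviation = 0.88 − 1.09 = -0.21 pp.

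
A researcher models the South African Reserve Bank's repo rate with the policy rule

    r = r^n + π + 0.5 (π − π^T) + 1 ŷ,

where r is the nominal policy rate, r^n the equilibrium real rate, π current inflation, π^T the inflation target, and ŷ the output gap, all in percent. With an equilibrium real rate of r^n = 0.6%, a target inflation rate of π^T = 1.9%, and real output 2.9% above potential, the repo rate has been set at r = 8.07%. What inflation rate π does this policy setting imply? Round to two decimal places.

3.68%

Output 2.9% above potential → ŷ = 2.9.
Collecting π: r = r^n + (1 + 0.5) π − 0.5 π^T + 1 ŷ
1.5 π = 8.07 − 0.6 + 0.5 × 1.9 − 1 × 2.9 = 5.52
π = 5.52 / 1.5 = 3.68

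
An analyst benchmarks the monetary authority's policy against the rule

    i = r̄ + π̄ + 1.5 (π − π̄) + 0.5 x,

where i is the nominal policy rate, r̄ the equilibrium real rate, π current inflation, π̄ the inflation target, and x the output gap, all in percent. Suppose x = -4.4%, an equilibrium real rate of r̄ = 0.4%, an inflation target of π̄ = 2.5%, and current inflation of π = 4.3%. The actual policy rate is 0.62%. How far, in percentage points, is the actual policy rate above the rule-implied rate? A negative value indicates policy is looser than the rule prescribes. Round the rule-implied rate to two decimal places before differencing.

-2.78 pp

i = 0.4 + 2.5 + 1.5 × (4.3 − 2.5) + 0.5 × (-4.4)
   = 0.4 + 2.5 + 2.7 − 2.2 = 3.40
Deviation = 0.62 − 3.40 = -2.78 pp.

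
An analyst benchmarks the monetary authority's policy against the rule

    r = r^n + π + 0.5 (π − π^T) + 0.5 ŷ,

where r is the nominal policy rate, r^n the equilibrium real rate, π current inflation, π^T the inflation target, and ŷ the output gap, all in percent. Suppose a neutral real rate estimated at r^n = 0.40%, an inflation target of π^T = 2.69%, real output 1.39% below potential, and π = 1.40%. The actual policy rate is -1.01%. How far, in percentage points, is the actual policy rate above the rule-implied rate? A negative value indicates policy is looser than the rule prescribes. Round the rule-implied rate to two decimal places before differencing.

-1.47 pp

Output 1.39% below potential → ŷ = -1.39.
r = 0.40 + 1.40 + 0.5 × (1.40 − 2.69) + 0.5 × (-1.39)
   = 0.40 + 1.4 − 0.645 − 0.695 = 0.46
Deviation = -1.01 − 0.46 = -1.47 pp.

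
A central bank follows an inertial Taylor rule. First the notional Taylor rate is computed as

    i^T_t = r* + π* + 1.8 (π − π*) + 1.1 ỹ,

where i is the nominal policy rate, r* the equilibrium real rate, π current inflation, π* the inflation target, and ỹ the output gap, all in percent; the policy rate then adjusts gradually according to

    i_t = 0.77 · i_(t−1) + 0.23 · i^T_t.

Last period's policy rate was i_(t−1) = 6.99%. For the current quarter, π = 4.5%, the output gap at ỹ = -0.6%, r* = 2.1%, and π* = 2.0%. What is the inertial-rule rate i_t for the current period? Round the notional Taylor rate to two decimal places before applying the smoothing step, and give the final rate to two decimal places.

7.21%

i^T_t = 2.1 + 2.0 + 1.8 × (4.5 − 2.0) + 1.1 × (-0.6)
   = 2.1 + 2 + 4.5 − 0.66 = 7.94
i_t = 0.77 × 6.99 + 0.23 × 7.94 = 5.3823 + 1.8262 = 7.21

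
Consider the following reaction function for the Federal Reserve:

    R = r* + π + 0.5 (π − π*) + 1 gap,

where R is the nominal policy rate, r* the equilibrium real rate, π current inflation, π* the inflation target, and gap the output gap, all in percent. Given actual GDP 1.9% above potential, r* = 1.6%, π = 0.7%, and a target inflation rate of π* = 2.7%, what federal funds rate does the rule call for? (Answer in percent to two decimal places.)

3.20%

Output 1.9% above potential → gap = 1.9.
R = 1.6 + 0.7 + 0.5 × (0.7 − 2.7) + 1 × 1.9
   = 1.6 + 0.7 − 1 + 1.9 = 3.20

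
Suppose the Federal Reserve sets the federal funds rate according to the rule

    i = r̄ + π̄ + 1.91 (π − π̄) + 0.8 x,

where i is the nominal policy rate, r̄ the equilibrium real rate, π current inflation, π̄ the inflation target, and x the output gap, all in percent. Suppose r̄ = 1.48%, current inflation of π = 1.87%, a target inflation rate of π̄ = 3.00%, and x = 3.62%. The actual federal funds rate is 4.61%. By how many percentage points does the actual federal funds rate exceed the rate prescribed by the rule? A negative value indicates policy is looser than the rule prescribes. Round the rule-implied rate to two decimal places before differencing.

-0.61 pp

i = 1.48 + 3.00 + 1.91 × (1.87 − 3.00) + 0.8 × 3.62
   = 1.48 + 3 − 2.1583 + 2.896 = 5.22
Deviation = 4.61 − 5.22 = -0.61 pp.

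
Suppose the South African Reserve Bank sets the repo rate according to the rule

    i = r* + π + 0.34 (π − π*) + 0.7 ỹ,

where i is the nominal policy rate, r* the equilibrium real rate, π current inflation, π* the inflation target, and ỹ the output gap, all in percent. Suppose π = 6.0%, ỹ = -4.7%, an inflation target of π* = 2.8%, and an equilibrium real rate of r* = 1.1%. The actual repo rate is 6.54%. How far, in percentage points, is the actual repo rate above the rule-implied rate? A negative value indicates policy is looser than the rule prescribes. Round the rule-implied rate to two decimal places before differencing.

i = 1.1 + 6.0 + 0.34 × (6.0 − 2.8) + 0.7 × (-4.7)
   = 1.1 + 6 + 1.088 − 3.29 = 4.90
Deviation = 6.54 − 4.90 = 1.64 pp.

1.64 pp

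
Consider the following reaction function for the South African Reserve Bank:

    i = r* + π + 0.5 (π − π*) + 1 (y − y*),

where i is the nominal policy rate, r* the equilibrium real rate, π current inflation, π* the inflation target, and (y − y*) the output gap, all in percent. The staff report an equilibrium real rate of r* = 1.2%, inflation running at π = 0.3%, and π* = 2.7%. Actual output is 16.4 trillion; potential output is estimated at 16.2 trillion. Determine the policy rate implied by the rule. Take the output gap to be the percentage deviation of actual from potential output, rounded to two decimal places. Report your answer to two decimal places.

Output gap = 100 × (16.4 − 16.2) / 16.2 = 1.23%.
i = 1.20 + 0.30 + 0.5 × (0.30 − 2.70) + 1 × 1.23
   = 1.20 + 0.3 − 1.2 + 1.23 = 1.53

1.53%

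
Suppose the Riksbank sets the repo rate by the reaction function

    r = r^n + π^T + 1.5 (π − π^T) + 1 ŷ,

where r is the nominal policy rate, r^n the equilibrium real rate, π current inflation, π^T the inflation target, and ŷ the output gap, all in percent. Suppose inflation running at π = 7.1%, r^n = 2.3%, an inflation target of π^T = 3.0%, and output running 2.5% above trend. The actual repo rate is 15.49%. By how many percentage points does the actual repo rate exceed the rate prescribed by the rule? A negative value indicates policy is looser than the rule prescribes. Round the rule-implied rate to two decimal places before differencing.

Output 2.5% above potential → ŷ = 2.5.
r = 2.3 + 3.0 + 1.5 × (7.1 − 3.0) + 1 × 2.5
   = 2.3 + 3 + 6.15 + 2.5 = 13.95
Deviation = 15.49 − 13.95 = 1.54 pp.

1.54 pp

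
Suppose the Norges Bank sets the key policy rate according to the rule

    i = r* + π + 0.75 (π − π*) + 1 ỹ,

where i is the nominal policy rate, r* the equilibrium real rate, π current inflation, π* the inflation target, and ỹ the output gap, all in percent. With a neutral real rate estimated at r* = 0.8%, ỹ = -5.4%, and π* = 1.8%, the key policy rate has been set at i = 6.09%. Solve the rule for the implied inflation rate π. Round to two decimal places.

6.88%

Collecting π: i = r* + (1 + 0.75) π − 0.75 π* + 1 ỹ
1.75 π = 6.09 − 0.8 + 0.75 × 1.8 − 1 × (-5.4) = 12.04
π = 12.04 / 1.75 = 6.88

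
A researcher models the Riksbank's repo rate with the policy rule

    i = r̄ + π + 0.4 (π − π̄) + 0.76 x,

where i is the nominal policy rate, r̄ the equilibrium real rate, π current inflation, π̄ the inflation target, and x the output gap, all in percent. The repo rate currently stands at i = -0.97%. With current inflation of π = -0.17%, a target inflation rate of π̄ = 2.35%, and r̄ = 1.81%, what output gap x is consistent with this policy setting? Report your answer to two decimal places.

0.76 x = -0.97 − 1.81 − (-0.17) − 0.4 × ((-0.17) − 2.35) = -1.602
x = -1.602 / 0.76 = -2.11

-2.11%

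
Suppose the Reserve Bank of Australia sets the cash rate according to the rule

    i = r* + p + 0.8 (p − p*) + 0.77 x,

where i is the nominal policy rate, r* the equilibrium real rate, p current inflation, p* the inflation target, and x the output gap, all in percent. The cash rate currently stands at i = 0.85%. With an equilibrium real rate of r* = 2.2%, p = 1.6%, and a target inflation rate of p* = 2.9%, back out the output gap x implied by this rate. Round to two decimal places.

0.77 x = 0.85 − 2.2 − 1.6 − 0.8 × (1.6 − 2.9) = -1.91
x = -1.91 / 0.77 = -2.48

-2.48%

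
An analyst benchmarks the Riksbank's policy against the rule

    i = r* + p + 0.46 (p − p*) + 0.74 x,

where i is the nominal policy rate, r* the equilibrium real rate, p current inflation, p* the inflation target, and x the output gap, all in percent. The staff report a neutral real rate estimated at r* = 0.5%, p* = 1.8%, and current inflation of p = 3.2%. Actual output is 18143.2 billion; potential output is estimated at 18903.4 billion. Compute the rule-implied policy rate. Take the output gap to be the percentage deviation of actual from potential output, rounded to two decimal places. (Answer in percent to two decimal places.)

1.37%

Output gap = 100 × (18143.2 − 18903.4) / 18903.4 = -4.02%.
i = 0.50 + 3.20 + 0.46 × (3.20 − 1.80) + 0.74 × (-4.02)
   = 0.50 + 3.2 + 0.644 − 2.9748 = 1.37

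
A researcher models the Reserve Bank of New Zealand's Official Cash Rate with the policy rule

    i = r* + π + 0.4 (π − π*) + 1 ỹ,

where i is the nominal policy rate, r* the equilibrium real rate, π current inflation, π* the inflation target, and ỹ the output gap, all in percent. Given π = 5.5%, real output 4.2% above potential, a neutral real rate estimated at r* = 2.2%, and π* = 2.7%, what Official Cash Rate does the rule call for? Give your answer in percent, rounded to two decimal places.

Output 4.2% above potential → ỹ = 4.2.
i = 2.2 + 5.5 + 0.4 × (5.5 − 2.7) + 1 × 4.2
   = 2.2 + 5.5 + 1.12 + 4.2 = 13.02

13.02%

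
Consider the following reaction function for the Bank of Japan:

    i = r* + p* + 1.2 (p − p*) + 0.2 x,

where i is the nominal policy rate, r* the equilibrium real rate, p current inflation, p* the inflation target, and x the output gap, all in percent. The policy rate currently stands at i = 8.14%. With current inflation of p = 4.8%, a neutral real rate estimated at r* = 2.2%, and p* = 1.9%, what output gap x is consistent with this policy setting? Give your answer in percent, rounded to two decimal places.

0.2 x = 8.14 − 2.2 − 1.9 − 1.2 × (4.8 − 1.9) = 0.56
x = 0.56 / 0.2 = 2.80

2.80%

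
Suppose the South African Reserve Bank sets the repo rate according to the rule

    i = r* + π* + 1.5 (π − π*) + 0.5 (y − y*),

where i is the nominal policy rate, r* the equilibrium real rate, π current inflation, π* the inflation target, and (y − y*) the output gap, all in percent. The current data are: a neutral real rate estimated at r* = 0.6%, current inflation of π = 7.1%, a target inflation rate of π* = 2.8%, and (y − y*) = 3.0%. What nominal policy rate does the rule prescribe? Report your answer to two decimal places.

11.35%

i = 0.6 + 2.8 + 1.5 × (7.1 − 2.8) + 0.5 × 3.0
   = 0.6 + 2.8 + 6.45 + 1.5 = 11.35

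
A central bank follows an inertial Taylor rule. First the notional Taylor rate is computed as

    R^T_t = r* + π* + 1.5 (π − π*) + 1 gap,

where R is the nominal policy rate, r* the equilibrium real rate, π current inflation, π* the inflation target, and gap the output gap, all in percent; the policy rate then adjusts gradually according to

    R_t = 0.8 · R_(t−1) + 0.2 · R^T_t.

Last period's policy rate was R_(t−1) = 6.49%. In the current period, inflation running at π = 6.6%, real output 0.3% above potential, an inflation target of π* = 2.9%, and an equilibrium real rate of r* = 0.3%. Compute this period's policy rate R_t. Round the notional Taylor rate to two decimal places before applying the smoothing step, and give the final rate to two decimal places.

Output 0.3% above potential → gap = 0.3.
R^T_t = 0.3 + 2.9 + 1.5 × (6.6 − 2.9) + 1 × 0.3
   = 0.3 + 2.9 + 5.55 + 0.3 = 9.05
R_t = 0.8 × 6.49 + 0.2 × 9.05 = 5.192 + 1.81 = 7.00

7.00%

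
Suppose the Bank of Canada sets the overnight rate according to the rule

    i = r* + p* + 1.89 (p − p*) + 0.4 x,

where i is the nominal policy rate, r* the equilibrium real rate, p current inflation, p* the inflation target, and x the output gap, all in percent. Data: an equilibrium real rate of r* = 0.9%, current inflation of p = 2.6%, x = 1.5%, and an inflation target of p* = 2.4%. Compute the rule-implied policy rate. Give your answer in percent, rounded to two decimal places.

i = 0.9 + 2.4 + 1.89 × (2.6 − 2.4) + 0.4 × 1.5
   = 0.9 + 2.4 + 0.378 + 0.6 = 4.28

4.28%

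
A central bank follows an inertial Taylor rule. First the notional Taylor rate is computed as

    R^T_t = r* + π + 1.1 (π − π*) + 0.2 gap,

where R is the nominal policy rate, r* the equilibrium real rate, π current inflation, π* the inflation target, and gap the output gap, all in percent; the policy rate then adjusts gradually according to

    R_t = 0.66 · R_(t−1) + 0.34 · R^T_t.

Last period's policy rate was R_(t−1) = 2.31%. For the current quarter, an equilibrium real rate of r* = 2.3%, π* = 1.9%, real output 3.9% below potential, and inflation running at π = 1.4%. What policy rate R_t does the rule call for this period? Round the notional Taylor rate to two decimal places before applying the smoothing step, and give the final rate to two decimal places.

Output 3.9% below potential → gap = -3.9.
R^T_t = 2.3 + 1.4 + 1.1 × (1.4 − 1.9) + 0.2 × (-3.9)
   = 2.3 + 1.4 − 0.55 − 0.78 = 2.37
R_t = 0.66 × 2.31 + 0.34 × 2.37 = 1.5246 + 0.8058 = 2.33

2.33%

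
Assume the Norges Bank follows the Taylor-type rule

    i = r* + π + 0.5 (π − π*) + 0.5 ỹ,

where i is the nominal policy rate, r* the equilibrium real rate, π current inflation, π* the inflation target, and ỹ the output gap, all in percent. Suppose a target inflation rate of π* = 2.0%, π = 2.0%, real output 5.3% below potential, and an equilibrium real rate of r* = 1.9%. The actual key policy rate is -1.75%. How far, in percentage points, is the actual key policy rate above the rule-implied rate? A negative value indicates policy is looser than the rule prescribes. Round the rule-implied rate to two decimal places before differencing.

-3.00 pp

Output 5.3% below potential → ỹ = -5.3.
i = 1.9 + 2.0 + 0.5 × (2.0 − 2.0) + 0.5 × (-5.3)
   = 1.9 + 2 + 0 − 2.65 = 1.25
Deviation = -1.75 − 1.25 = -3.00 pp.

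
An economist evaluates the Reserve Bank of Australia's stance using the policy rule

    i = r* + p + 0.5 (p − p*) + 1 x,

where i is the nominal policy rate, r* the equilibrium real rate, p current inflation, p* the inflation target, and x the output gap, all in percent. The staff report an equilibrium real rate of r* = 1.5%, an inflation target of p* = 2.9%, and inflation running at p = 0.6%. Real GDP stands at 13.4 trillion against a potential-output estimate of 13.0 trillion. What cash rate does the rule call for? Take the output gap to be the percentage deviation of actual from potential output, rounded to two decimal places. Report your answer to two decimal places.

Output gap = 100 × (13.4 − 13.0) / 13.0 = 3.08%.
i = 1.50 + 0.60 + 0.5 × (0.60 − 2.90) + 1 × 3.08
   = 1.50 + 0.6 − 1.15 + 3.08 = 4.03

4.03%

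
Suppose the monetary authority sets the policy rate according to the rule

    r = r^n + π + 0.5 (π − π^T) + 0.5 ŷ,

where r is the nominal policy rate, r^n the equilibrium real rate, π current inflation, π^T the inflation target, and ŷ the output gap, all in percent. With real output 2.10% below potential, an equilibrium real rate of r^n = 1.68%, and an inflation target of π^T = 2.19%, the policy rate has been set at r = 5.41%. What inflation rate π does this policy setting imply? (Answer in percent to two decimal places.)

Output 2.10% below potential → ŷ = -2.10.
Collecting π: r = r^n + (1 + 0.5) π − 0.5 π^T + 0.5 ŷ
1.5 π = 5.41 − 1.68 + 0.5 × 2.19 − 0.5 × (-2.10) = 5.875
π = 5.875 / 1.5 = 3.92

3.92%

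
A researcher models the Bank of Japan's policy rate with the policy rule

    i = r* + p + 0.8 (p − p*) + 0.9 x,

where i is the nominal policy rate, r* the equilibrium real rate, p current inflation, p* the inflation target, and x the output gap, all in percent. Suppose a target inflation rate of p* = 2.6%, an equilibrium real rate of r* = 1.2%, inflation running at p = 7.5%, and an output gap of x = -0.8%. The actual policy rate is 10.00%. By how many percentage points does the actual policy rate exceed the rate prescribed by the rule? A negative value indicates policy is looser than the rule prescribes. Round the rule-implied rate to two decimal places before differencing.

i = 1.2 + 7.5 + 0.8 × (7.5 − 2.6) + 0.9 × (-0.8)
   = 1.2 + 7.5 + 3.92 − 0.72 = 11.90
Deviation = 10.00 − 11.90 = -1.90 pp.

-1.90 pp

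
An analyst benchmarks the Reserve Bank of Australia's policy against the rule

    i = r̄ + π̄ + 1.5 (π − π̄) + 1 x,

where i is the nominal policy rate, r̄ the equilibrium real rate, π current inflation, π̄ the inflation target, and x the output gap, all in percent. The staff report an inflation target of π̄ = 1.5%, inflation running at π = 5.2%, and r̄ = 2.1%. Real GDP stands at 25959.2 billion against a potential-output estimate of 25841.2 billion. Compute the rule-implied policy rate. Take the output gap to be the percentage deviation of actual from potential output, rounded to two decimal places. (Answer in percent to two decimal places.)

9.61%

Output gap = 100 × (25959.2 − 25841.2) / 25841.2 = 0.46%.
i = 2.10 + 1.50 + 1.5 × (5.20 − 1.50) + 1 × 0.46
   = 2.10 + 1.5 + 5.55 + 0.46 = 9.61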